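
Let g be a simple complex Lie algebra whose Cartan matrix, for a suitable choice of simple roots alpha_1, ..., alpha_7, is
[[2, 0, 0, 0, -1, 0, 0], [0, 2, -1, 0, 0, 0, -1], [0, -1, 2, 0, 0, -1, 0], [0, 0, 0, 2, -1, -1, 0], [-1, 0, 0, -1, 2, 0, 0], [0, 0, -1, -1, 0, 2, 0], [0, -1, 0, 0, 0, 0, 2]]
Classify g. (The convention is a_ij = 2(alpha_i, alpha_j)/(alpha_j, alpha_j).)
The matrix has rank 7 with 2's on the diagonal. Reading the off-diagonal entries as Dynkin edges (a single edge where a_ij = a_ji = -1; a double or triple edge where a_ij * a_ji = 2 or 3), the diagram is a chain of 7 nodes with single edges (A_7). One simple-root ordering that puts it in standard form is (alpha_7, alpha_2, alpha_3, alpha_6, alpha_4, alpha_5, alpha_1). So the algebra is type A_7, i.e. sl(8).

A_7 (sl(8))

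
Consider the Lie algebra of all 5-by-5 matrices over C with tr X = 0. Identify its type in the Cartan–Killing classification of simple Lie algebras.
A_4 (sl(5))

This is sl(5), which has dimension 5^2 - 1 = 24 and rank 5 - 1 = 4 (a Cartan subalgebra is the diagonal traceless matrices). In the classification of classical Lie algebras, the special linear algebra sl(n+1) has type A_n; here n = 4, so the Dynkin diagram is a chain of 4 nodes with single edges (A_4). Hence the type is A_4.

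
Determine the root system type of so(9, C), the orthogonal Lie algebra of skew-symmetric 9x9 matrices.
This is so(9) with 9 odd, which has dimension 9(9-1)/2 = 36 and rank (9-1)/2 = 4. In the classification of classical Lie algebras, the orthogonal algebra so(2n+1) in an odd number of variables has type B_n; here n = 4, so the Dynkin diagram is a chain of 4 nodes with a double edge at one end; the terminal node there is the unique short simple root (B_4). Hence the type is B_4.

B4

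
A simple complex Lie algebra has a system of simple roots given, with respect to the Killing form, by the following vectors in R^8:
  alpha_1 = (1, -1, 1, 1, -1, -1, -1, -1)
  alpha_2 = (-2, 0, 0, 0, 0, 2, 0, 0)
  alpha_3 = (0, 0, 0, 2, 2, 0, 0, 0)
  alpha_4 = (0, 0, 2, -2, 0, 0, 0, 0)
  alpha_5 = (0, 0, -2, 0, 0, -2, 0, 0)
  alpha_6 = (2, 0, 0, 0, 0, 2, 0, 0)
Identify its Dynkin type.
Compute the Cartan integers a_ij = 2(alpha_i, alpha_j)/(alpha_j, alpha_j); the resulting 6x6 Cartan matrix is
[[2, -1, 0, 0, 0, 0], [-1, 2, 0, 0, -1, 0], [0, 0, 2, -1, 0, 0], [0, 0, -1, 2, -1, 0], [0, -1, 0, -1, 2, -1], [0, 0, 0, 0, -1, 2]].
All simple roots have the same length, so the diagram is simply laced. The associated Dynkin diagram is a chain of 5 nodes with one extra node attached to the third node from one end (E_6), so the type is E_6.

type E_6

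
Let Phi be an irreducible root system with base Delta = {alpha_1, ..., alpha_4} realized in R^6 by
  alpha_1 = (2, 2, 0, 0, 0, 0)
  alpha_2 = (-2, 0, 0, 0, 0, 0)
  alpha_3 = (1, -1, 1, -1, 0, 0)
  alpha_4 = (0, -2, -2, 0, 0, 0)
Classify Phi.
Compute the Cartan integers a_ij = 2(alpha_i, alpha_j)/(alpha_j, alpha_j); the resulting 4x4 Cartan matrix is
[[2, -2, 0, -1], [-1, 2, -1, 0], [0, -1, 2, 0], [-1, 0, 0, 2]].
The roots have two lengths (squared-length ratio 2:1); the short ones are alpha_{2,3}. The associated Dynkin diagram is a chain of 4 nodes with a double edge between the middle two (F_4), so the type is F_4.

F_4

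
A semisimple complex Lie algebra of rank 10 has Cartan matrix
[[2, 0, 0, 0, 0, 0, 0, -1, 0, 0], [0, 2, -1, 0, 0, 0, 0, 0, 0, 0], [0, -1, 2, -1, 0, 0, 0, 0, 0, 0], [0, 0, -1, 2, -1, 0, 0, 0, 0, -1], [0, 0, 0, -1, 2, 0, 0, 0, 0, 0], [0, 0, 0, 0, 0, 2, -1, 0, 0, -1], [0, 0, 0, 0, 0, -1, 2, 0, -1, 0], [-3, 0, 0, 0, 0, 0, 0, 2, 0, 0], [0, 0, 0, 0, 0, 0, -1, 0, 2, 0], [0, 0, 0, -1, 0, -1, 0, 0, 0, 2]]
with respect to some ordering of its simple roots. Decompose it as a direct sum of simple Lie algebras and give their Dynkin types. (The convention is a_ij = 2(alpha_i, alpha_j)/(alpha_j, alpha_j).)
The diagram associated to this matrix has two connected components: the simple roots {alpha_2, alpha_3, alpha_4, alpha_5, alpha_6, alpha_7, alpha_9, alpha_10} form a chain of 7 nodes with one extra node attached to the third node from one end (E_8), and {alpha_1, alpha_8} form two nodes joined by a triple edge (G_2). A semisimple Lie algebra decomposes uniquely as the direct sum of simple ideals, one per connected component of its Dynkin diagram, so g ≅ E_8 ⊕ G_2 (dimension 248 + 14 = 262).

E8 ⊕ G2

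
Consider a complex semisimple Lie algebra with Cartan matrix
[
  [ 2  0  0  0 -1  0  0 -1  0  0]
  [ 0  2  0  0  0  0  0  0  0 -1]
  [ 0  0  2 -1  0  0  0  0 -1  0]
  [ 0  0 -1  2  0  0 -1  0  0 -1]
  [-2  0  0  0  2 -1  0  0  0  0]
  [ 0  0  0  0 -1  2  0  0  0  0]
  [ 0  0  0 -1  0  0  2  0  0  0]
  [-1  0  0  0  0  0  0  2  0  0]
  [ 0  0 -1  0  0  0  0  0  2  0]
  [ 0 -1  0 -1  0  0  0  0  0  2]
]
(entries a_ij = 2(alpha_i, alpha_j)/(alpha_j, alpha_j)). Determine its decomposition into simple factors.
type E_6 + type F_4

The diagram associated to this matrix has two connected components: the simple roots {alpha_2, alpha_3, alpha_4, alpha_7, alpha_9, alpha_10} form a chain of 5 nodes with one extra node attached to the third node from one end (E_6), and {alpha_1, alpha_5, alpha_6, alpha_8} form a chain of 4 nodes with a double edge between the middle two (F_4). A semisimple Lie algebra decomposes uniquely as the direct sum of simple ideals, one per connected component of its Dynkin diagram, so g ≅ E_6 ⊕ F_4 (dimension 78 + 52 = 130).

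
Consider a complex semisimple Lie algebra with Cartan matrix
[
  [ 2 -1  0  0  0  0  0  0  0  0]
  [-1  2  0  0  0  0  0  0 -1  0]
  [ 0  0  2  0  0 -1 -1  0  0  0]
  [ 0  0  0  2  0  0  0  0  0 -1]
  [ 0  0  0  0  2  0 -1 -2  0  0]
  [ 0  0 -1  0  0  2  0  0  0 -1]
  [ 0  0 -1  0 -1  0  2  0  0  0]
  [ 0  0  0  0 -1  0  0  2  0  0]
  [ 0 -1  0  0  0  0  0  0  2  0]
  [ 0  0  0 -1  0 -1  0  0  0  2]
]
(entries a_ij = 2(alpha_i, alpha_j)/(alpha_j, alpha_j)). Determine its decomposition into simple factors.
The diagram associated to this matrix has two connected components: the simple roots {alpha_1, alpha_2, alpha_9} form a chain of 3 nodes with single edges (A_3), and {alpha_3, alpha_4, alpha_5, alpha_6, alpha_7, alpha_8, alpha_10} form a chain of 7 nodes with a double edge at one end; the terminal node there is the unique short simple root (B_7). A semisimple Lie algebra decomposes uniquely as the direct sum of simple ideals, one per connected component of its Dynkin diagram, so g ≅ A_3 ⊕ B_7 (dimension 15 + 105 = 120).

A3 ⊕ B7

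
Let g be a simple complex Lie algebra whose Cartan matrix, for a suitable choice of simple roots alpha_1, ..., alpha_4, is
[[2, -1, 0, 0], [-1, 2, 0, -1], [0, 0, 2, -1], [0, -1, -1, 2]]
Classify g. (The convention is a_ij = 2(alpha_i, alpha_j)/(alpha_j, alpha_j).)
The matrix has rank 4 with 2's on the diagonal. Reading the off-diagonal entries as Dynkin edges (a single edge where a_ij = a_ji = -1; a double or triple edge where a_ij * a_ji = 2 or 3), the diagram is a chain of 4 nodes with single edges (A_4). One simple-root ordering that puts it in standard form is (alpha_3, alpha_4, alpha_2, alpha_1). So the algebra is type A_4, i.e. sl(5).

A4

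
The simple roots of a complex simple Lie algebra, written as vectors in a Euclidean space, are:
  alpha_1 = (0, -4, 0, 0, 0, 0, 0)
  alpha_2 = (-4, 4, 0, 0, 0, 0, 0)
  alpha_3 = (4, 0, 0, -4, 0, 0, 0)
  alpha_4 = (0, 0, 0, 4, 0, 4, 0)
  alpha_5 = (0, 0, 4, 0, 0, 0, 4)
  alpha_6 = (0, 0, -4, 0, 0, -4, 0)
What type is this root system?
type B_6

Compute the Cartan integers a_ij = 2(alpha_i, alpha_j)/(alpha_j, alpha_j); the resulting 6x6 Cartan matrix is
[[2, -1, 0, 0, 0, 0], [-2, 2, -1, 0, 0, 0], [0, -1, 2, -1, 0, 0], [0, 0, -1, 2, 0, -1], [0, 0, 0, 0, 2, -1], [0, 0, 0, -1, -1, 2]].
The roots have two lengths (squared-length ratio 2:1); the short ones are alpha_{1}. The associated Dynkin diagram is a chain of 6 nodes with a double edge at one end; the terminal node there is the unique short simple root (B_6), so the type is B_6 (the algebra so(13)).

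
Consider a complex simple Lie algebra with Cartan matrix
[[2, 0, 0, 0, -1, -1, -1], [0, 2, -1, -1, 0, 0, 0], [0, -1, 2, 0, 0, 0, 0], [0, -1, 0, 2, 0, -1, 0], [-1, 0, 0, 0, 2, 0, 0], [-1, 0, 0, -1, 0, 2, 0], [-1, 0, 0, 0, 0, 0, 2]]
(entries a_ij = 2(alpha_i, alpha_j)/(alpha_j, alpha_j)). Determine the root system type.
D_7 (so(14))

The matrix has rank 7 with 2's on the diagonal. Reading the off-diagonal entries as Dynkin edges (a single edge where a_ij = a_ji = -1; a double or triple edge where a_ij * a_ji = 2 or 3), the diagram is a chain of 5 nodes with a fork of two nodes at one end (D_7). One simple-root ordering that puts it in standard form is (alpha_3, alpha_2, alpha_4, alpha_6, alpha_1, alpha_7, alpha_5). So the algebra is type D_7, i.e. so(14).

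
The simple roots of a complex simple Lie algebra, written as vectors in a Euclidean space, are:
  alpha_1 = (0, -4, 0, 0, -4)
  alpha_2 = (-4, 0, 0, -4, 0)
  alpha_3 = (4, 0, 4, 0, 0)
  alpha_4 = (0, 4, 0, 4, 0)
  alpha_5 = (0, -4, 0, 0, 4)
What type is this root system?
D_5 (so(10))

Compute the Cartan integers a_ij = 2(alpha_i, alpha_j)/(alpha_j, alpha_j); the resulting 5x5 Cartan matrix is
[[2, 0, 0, -1, 0], [0, 2, -1, -1, 0], [0, -1, 2, 0, 0], [-1, -1, 0, 2, -1], [0, 0, 0, -1, 2]].
All simple roots have the same length, so the diagram is simply laced. The associated Dynkin diagram is a chain of 3 nodes with a fork of two nodes at one end (D_5), so the type is D_5 (the algebra so(10)).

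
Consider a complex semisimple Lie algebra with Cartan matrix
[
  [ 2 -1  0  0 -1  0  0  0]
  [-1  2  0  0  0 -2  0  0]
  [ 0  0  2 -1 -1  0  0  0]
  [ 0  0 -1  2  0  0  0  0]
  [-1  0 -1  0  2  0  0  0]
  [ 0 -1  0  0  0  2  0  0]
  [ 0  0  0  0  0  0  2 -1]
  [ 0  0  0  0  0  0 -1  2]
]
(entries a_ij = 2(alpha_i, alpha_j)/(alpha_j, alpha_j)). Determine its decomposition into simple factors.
type A_2 + type B_6

The diagram associated to this matrix has two connected components: the simple roots {alpha_7, alpha_8} form a chain of 2 nodes with single edges (A_2), and {alpha_1, alpha_2, alpha_3, alpha_4, alpha_5, alpha_6} form a chain of 6 nodes with a double edge at one end; the terminal node there is the unique short simple root (B_6). A semisimple Lie algebra decomposes uniquely as the direct sum of simple ideals, one per connected component of its Dynkin diagram, so g ≅ A_2 ⊕ B_6 (dimension 8 + 78 = 86).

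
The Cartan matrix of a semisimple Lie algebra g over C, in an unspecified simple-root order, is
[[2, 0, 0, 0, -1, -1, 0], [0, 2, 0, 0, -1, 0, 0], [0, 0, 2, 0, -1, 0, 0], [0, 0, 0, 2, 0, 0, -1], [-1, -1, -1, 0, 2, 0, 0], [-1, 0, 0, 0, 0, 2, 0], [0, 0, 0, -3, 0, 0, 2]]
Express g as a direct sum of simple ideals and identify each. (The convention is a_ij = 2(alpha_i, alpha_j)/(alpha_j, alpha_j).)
The diagram associated to this matrix has two connected components: the simple roots {alpha_1, alpha_2, alpha_3, alpha_5, alpha_6} form a chain of 3 nodes with a fork of two nodes at one end (D_5), and {alpha_4, alpha_7} form two nodes joined by a triple edge (G_2). A semisimple Lie algebra decomposes uniquely as the direct sum of simple ideals, one per connected component of its Dynkin diagram, so g ≅ D_5 ⊕ G_2 (dimension 45 + 14 = 59).

D_5 + G_2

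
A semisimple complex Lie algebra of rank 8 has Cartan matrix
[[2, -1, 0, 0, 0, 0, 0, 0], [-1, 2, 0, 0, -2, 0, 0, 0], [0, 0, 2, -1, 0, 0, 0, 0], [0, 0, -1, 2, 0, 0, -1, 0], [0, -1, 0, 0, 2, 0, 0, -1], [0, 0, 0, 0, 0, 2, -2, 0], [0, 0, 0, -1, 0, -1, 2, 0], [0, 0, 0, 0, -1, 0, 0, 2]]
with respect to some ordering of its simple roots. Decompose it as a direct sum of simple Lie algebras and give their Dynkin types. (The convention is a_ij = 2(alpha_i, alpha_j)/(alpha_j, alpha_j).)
The diagram associated to this matrix has two connected components: the simple roots {alpha_3, alpha_4, alpha_6, alpha_7} form a chain of 4 nodes with a double edge at one end; the terminal node there is the unique long simple root (C_4), and {alpha_1, alpha_2, alpha_5, alpha_8} form a chain of 4 nodes with a double edge between the middle two (F_4). A semisimple Lie algebra decomposes uniquely as the direct sum of simple ideals, one per connected component of its Dynkin diagram, so g ≅ C_4 ⊕ F_4 (dimension 36 + 52 = 88).

C4 + F4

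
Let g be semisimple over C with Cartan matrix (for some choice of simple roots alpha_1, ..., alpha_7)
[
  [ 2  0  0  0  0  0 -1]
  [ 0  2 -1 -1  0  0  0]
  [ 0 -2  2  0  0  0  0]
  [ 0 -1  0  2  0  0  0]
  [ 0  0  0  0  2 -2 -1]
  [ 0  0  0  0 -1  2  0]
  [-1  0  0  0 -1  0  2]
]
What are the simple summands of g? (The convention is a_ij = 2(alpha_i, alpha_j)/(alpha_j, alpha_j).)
The diagram associated to this matrix has two connected components: the simple roots {alpha_1, alpha_5, alpha_6, alpha_7} form a chain of 4 nodes with a double edge at one end; the terminal node there is the unique short simple root (B_4), and {alpha_2, alpha_3, alpha_4} form a chain of 3 nodes with a double edge at one end; the terminal node there is the unique long simple root (C_3). A semisimple Lie algebra decomposes uniquely as the direct sum of simple ideals, one per connected component of its Dynkin diagram, so g ≅ B_4 ⊕ C_3 (dimension 36 + 21 = 57).

B4 + C3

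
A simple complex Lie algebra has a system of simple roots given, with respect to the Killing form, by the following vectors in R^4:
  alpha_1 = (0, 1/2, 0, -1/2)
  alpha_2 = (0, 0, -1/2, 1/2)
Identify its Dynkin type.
type A_2

Compute the Cartan integers a_ij = 2(alpha_i, alpha_j)/(alpha_j, alpha_j); the resulting 2x2 Cartan matrix is
[[2, -1], [-1, 2]].
All simple roots have the same length, so the diagram is simply laced. The associated Dynkin diagram is a chain of 2 nodes with single edges (A_2), so the type is A_2 (the algebra sl(3)).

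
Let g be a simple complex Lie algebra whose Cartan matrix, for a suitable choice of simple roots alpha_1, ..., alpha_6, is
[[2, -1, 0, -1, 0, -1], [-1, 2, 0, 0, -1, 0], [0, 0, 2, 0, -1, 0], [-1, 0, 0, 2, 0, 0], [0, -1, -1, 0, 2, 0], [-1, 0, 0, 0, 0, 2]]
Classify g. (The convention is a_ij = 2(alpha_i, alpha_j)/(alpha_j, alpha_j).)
D6

The matrix has rank 6 with 2's on the diagonal. Reading the off-diagonal entries as Dynkin edges (a single edge where a_ij = a_ji = -1; a double or triple edge where a_ij * a_ji = 2 or 3), the diagram is a chain of 4 nodes with a fork of two nodes at one end (D_6). One simple-root ordering that puts it in standard form is (alpha_3, alpha_5, alpha_2, alpha_1, alpha_4, alpha_6). So the algebra is type D_6, i.e. so(12).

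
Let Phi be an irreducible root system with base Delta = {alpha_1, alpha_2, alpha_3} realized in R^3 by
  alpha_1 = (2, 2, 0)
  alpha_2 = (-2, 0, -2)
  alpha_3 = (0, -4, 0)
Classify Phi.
Compute the Cartan integers a_ij = 2(alpha_i, alpha_j)/(alpha_j, alpha_j); the resulting 3x3 Cartan matrix is
[[2, -1, -1], [-1, 2, 0], [-2, 0, 2]].
The roots have two lengths (squared-length ratio 2:1); the short ones are alpha_{1,2}. The associated Dynkin diagram is a chain of 3 nodes with a double edge at one end; the terminal node there is the unique long simple root (C_3), so the type is C_3 (the algebra sp(6)).

type C_3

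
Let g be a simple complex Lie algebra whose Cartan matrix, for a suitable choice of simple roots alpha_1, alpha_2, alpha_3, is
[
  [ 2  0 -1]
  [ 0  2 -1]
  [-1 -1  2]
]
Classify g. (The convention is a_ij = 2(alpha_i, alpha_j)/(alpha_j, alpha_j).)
type A_3

The matrix has rank 3 with 2's on the diagonal. Reading the off-diagonal entries as Dynkin edges (a single edge where a_ij = a_ji = -1; a double or triple edge where a_ij * a_ji = 2 or 3), the diagram is a chain of 3 nodes with single edges (A_3). One simple-root ordering that puts it in standard form is (alpha_2, alpha_3, alpha_1). So the algebra is type A_3, i.e. sl(4).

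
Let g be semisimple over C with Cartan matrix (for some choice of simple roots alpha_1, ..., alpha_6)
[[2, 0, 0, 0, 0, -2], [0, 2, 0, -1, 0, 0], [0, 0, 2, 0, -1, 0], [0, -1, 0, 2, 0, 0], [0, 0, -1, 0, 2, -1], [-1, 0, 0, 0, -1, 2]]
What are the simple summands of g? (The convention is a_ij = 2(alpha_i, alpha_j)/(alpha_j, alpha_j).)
A_2 ⊕ C_4

The diagram associated to this matrix has two connected components: the simple roots {alpha_2, alpha_4} form a chain of 2 nodes with single edges (A_2), and {alpha_1, alpha_3, alpha_5, alpha_6} form a chain of 4 nodes with a double edge at one end; the terminal node there is the unique long simple root (C_4). A semisimple Lie algebra decomposes uniquely as the direct sum of simple ideals, one per connected component of its Dynkin diagram, so g ≅ A_2 ⊕ C_4 (dimension 8 + 36 = 44).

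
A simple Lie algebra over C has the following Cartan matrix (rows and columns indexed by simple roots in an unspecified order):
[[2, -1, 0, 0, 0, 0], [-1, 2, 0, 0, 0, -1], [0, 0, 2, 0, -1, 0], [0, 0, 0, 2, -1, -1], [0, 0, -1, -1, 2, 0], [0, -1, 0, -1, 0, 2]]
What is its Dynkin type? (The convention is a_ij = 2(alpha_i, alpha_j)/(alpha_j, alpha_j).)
The matrix has rank 6 with 2's on the diagonal. Reading the off-diagonal entries as Dynkin edges (a single edge where a_ij = a_ji = -1; a double or triple edge where a_ij * a_ji = 2 or 3), the diagram is a chain of 6 nodes with single edges (A_6). One simple-root ordering that puts it in standard form is (alpha_1, alpha_2, alpha_6, alpha_4, alpha_5, alpha_3). So the algebra is type A_6, i.e. sl(7).

type A_6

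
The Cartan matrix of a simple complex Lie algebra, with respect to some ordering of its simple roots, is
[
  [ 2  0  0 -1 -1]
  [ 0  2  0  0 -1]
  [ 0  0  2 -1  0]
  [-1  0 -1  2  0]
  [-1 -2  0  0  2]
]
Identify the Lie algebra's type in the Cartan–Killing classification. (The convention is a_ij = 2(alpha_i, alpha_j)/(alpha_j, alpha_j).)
B5

The matrix has rank 5 with 2's on the diagonal. Reading the off-diagonal entries as Dynkin edges (a single edge where a_ij = a_ji = -1; a double or triple edge where a_ij * a_ji = 2 or 3), the diagram is a chain of 5 nodes with a double edge at one end; the terminal node there is the unique short simple root (B_5). One simple-root ordering that puts it in standard form is (alpha_3, alpha_4, alpha_1, alpha_5, alpha_2). So the algebra is type B_5, i.e. so(11).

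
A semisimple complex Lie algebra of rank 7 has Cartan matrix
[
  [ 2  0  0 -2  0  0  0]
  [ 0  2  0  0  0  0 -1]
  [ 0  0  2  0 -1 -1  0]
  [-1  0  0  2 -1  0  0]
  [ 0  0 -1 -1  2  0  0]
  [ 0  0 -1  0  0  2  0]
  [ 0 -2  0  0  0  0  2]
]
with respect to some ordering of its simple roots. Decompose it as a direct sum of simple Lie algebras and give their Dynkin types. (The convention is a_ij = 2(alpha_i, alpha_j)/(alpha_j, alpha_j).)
B_2 + C_5

The diagram associated to this matrix has two connected components: the simple roots {alpha_2, alpha_7} form a chain of 2 nodes with a double edge at one end; the terminal node there is the unique short simple root (B_2), and {alpha_1, alpha_3, alpha_4, alpha_5, alpha_6} form a chain of 5 nodes with a double edge at one end; the terminal node there is the unique long simple root (C_5). A semisimple Lie algebra decomposes uniquely as the direct sum of simple ideals, one per connected component of its Dynkin diagram, so g ≅ B_2 ⊕ C_5 (dimension 10 + 55 = 65).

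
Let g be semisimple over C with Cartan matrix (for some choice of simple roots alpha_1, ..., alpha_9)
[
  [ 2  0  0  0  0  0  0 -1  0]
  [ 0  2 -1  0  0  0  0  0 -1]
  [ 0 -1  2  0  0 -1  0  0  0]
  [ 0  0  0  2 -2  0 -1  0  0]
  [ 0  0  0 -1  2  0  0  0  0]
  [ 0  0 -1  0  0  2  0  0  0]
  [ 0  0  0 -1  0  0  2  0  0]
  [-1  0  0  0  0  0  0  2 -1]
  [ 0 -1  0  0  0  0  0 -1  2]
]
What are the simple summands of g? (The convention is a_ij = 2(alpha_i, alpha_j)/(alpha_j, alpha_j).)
The diagram associated to this matrix has two connected components: the simple roots {alpha_1, alpha_2, alpha_3, alpha_6, alpha_8, alpha_9} form a chain of 6 nodes with single edges (A_6), and {alpha_4, alpha_5, alpha_7} form a chain of 3 nodes with a double edge at one end; the terminal node there is the unique short simple root (B_3). A semisimple Lie algebra decomposes uniquely as the direct sum of simple ideals, one per connected component of its Dynkin diagram, so g ≅ A_6 ⊕ B_3 (dimension 48 + 21 = 69).

A6 + B3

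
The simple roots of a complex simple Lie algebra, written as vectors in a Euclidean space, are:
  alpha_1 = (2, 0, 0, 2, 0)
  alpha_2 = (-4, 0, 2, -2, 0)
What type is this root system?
Compute the Cartan integers a_ij = 2(alpha_i, alpha_j)/(alpha_j, alpha_j); the resulting 2x2 Cartan matrix is
[[2, -1], [-3, 2]].
The roots have two lengths (squared-length ratio 3:1); the short ones are alpha_{1}. The associated Dynkin diagram is two nodes joined by a triple edge (G_2), so the type is G_2.

G2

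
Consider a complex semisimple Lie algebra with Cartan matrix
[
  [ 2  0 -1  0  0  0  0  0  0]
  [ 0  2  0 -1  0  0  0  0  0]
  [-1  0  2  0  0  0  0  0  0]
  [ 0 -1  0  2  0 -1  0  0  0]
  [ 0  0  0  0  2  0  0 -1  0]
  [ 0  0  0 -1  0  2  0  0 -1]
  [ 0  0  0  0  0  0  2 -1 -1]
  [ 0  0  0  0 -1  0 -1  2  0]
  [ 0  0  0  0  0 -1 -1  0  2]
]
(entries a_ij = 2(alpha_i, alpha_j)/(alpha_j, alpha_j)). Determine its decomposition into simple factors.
The diagram associated to this matrix has two connected components: the simple roots {alpha_1, alpha_3} form a chain of 2 nodes with single edges (A_2), and {alpha_2, alpha_4, alpha_5, alpha_6, alpha_7, alpha_8, alpha_9} form a chain of 7 nodes with single edges (A_7). A semisimple Lie algebra decomposes uniquely as the direct sum of simple ideals, one per connected component of its Dynkin diagram, so g ≅ A_2 ⊕ A_7 (dimension 8 + 63 = 71).

type A_2 + type A_7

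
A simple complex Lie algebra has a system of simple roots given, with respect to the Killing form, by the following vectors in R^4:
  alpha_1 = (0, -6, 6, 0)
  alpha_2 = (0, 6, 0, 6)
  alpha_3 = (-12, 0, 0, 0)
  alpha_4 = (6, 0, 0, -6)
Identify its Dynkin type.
C_4 (sp(8))

Compute the Cartan integers a_ij = 2(alpha_i, alpha_j)/(alpha_j, alpha_j); the resulting 4x4 Cartan matrix is
[[2, -1, 0, 0], [-1, 2, 0, -1], [0, 0, 2, -2], [0, -1, -1, 2]].
The roots have two lengths (squared-length ratio 2:1); the short ones are alpha_{1,2,4}. The associated Dynkin diagram is a chain of 4 nodes with a double edge at one end; the terminal node there is the unique long simple root (C_4), so the type is C_4 (the algebra sp(8)).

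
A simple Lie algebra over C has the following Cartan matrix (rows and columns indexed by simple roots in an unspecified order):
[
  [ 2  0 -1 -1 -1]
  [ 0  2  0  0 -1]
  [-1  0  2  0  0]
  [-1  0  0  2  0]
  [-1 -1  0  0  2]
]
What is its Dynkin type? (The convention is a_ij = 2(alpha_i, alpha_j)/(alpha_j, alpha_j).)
The matrix has rank 5 with 2's on the diagonal. Reading the off-diagonal entries as Dynkin edges (a single edge where a_ij = a_ji = -1; a double or triple edge where a_ij * a_ji = 2 or 3), the diagram is a chain of 3 nodes with a fork of two nodes at one end (D_5). One simple-root ordering that puts it in standard form is (alpha_2, alpha_5, alpha_1, alpha_3, alpha_4). So the algebra is type D_5, i.e. so(10).

D_5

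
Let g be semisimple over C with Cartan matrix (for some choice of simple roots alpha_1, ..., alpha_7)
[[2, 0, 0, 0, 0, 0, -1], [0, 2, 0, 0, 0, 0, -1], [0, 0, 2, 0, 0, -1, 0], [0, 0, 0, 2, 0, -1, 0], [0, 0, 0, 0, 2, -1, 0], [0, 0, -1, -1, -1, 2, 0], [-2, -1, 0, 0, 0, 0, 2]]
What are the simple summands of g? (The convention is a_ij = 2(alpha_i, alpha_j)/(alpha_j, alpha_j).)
The diagram associated to this matrix has two connected components: the simple roots {alpha_1, alpha_2, alpha_7} form a chain of 3 nodes with a double edge at one end; the terminal node there is the unique short simple root (B_3), and {alpha_3, alpha_4, alpha_5, alpha_6} form a chain of 2 nodes with a fork of two nodes at one end (D_4). A semisimple Lie algebra decomposes uniquely as the direct sum of simple ideals, one per connected component of its Dynkin diagram, so g ≅ B_3 ⊕ D_4 (dimension 21 + 28 = 49).

type B_3 + type D_4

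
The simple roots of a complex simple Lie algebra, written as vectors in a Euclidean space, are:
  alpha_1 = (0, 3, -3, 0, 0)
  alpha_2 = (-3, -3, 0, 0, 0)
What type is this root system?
Compute the Cartan integers a_ij = 2(alpha_i, alpha_j)/(alpha_j, alpha_j); the resulting 2x2 Cartan matrix is
[[2, -1], [-1, 2]].
All simple roots have the same length, so the diagram is simply laced. The associated Dynkin diagram is a chain of 2 nodes with single edges (A_2), so the type is A_2 (the algebra sl(3)).

A_2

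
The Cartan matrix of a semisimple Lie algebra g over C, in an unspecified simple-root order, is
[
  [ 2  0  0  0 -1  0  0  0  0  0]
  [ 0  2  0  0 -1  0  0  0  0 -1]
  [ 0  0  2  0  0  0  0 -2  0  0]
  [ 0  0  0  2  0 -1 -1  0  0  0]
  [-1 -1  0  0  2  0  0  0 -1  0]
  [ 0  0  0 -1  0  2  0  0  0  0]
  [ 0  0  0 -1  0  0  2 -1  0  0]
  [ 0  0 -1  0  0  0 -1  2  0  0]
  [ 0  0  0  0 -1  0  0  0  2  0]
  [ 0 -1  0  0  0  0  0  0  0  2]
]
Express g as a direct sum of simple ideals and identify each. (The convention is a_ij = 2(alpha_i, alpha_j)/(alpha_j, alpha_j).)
C5 + D5

The diagram associated to this matrix has two connected components: the simple roots {alpha_3, alpha_4, alpha_6, alpha_7, alpha_8} form a chain of 5 nodes with a double edge at one end; the terminal node there is the unique long simple root (C_5), and {alpha_1, alpha_2, alpha_5, alpha_9, alpha_10} form a chain of 3 nodes with a fork of two nodes at one end (D_5). A semisimple Lie algebra decomposes uniquely as the direct sum of simple ideals, one per connected component of its Dynkin diagram, so g ≅ C_5 ⊕ D_5 (dimension 55 + 45 = 100).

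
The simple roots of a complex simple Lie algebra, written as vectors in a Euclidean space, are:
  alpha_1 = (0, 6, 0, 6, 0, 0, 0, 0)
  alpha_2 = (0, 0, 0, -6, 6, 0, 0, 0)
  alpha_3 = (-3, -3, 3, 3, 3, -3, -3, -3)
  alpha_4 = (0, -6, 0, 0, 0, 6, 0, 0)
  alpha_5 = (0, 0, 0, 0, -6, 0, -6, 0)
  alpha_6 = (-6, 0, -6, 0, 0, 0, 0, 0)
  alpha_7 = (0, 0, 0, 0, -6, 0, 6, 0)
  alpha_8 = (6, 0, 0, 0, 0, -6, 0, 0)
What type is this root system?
E_8

Compute the Cartan integers a_ij = 2(alpha_i, alpha_j)/(alpha_j, alpha_j); the resulting 8x8 Cartan matrix is
[[2, -1, 0, -1, 0, 0, 0, 0], [-1, 2, 0, 0, -1, 0, -1, 0], [0, 0, 2, 0, 0, 0, -1, 0], [-1, 0, 0, 2, 0, 0, 0, -1], [0, -1, 0, 0, 2, 0, 0, 0], [0, 0, 0, 0, 0, 2, 0, -1], [0, -1, -1, 0, 0, 0, 2, 0], [0, 0, 0, -1, 0, -1, 0, 2]].
All simple roots have the same length, so the diagram is simply laced. The associated Dynkin diagram is a chain of 7 nodes with one extra node attached to the third node from one end (E_8), so the type is E_8.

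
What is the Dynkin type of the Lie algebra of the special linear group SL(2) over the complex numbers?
type A_1

This is sl(2), which has dimension 2^2 - 1 = 3 and rank 2 - 1 = 1 (a Cartan subalgebra is the diagonal traceless matrices). In the classification of classical Lie algebras, the special linear algebra sl(n+1) has type A_n; here n = 1, so the Dynkin diagram is a chain of 1 nodes with single edges (A_1). Hence the type is A_1.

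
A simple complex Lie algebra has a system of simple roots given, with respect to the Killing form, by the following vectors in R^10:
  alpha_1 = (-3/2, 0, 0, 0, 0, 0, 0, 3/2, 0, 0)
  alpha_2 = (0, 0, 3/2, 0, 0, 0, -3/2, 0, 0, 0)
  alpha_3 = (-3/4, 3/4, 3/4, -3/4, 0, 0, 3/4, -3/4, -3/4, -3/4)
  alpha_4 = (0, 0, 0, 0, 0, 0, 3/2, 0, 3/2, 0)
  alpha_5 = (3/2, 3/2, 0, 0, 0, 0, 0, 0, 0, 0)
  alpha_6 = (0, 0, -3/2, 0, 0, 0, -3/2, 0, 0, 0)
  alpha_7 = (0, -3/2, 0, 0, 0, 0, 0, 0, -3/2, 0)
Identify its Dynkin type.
type E_7

Compute the Cartan integers a_ij = 2(alpha_i, alpha_j)/(alpha_j, alpha_j); the resulting 7x7 Cartan matrix is
[[2, 0, 0, 0, -1, 0, 0], [0, 2, 0, -1, 0, 0, 0], [0, 0, 2, 0, 0, -1, 0], [0, -1, 0, 2, 0, -1, -1], [-1, 0, 0, 0, 2, 0, -1], [0, 0, -1, -1, 0, 2, 0], [0, 0, 0, -1, -1, 0, 2]].
All simple roots have the same length, so the diagram is simply laced. The associated Dynkin diagram is a chain of 6 nodes with one extra node attached to the third node from one end (E_7), so the type is E_7.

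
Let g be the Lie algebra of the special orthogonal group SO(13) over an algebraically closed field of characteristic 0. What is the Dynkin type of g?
This is so(13) with 13 odd, which has dimension 13(13-1)/2 = 78 and rank (13-1)/2 = 6. In the classification of classical Lie algebras, the orthogonal algebra so(2n+1) in an odd number of variables has type B_n; here n = 6, so the Dynkin diagram is a chain of 6 nodes with a double edge at one end; the terminal node there is the unique short simple root (B_6). Hence the type is B_6.

B_6 (so(13))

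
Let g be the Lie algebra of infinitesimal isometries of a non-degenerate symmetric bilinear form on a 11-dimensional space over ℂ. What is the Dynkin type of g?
This is so(11) with 11 odd, which has dimension 11(11-1)/2 = 55 and rank (11-1)/2 = 5. In the classification of classical Lie algebras, the orthogonal algebra so(2n+1) in an odd number of variables has type B_n; here n = 5, so the Dynkin diagram is a chain of 5 nodes with a double edge at one end; the terminal node there is the unique short simple root (B_5). Hence the type is B_5.

B_5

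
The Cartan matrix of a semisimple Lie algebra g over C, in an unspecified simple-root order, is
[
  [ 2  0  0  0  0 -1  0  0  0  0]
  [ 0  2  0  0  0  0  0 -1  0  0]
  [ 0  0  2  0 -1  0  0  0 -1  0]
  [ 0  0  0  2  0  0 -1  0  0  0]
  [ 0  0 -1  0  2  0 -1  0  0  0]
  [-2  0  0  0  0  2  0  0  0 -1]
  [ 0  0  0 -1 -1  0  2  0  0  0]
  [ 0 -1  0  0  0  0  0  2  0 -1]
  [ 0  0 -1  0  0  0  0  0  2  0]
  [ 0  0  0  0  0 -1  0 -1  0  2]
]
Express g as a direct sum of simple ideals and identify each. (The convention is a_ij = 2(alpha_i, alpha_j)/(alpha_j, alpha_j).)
The diagram associated to this matrix has two connected components: the simple roots {alpha_3, alpha_4, alpha_5, alpha_7, alpha_9} form a chain of 5 nodes with single edges (A_5), and {alpha_1, alpha_2, alpha_6, alpha_8, alpha_10} form a chain of 5 nodes with a double edge at one end; the terminal node there is the unique short simple root (B_5). A semisimple Lie algebra decomposes uniquely as the direct sum of simple ideals, one per connected component of its Dynkin diagram, so g ≅ A_5 ⊕ B_5 (dimension 35 + 55 = 90).

type A_5 + type B_5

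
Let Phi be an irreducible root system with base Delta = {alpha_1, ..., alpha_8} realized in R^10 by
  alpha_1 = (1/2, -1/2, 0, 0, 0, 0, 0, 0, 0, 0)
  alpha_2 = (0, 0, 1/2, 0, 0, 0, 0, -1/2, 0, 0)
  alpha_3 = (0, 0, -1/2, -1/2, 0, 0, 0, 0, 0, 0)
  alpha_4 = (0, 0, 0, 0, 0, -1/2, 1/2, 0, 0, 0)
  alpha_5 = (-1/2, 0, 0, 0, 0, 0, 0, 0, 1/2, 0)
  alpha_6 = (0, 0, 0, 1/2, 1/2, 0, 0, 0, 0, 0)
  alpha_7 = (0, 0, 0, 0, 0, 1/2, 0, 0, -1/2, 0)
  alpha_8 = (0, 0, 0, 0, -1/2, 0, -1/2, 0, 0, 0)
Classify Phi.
Compute the Cartan integers a_ij = 2(alpha_i, alpha_j)/(alpha_j, alpha_j); the resulting 8x8 Cartan matrix is
[[2, 0, 0, 0, -1, 0, 0, 0], [0, 2, -1, 0, 0, 0, 0, 0], [0, -1, 2, 0, 0, -1, 0, 0], [0, 0, 0, 2, 0, 0, -1, -1], [-1, 0, 0, 0, 2, 0, -1, 0], [0, 0, -1, 0, 0, 2, 0, -1], [0, 0, 0, -1, -1, 0, 2, 0], [0, 0, 0, -1, 0, -1, 0, 2]].
All simple roots have the same length, so the diagram is simply laced. The associated Dynkin diagram is a chain of 8 nodes with single edges (A_8), so the type is A_8 (the algebra sl(9)).

A_8 (sl(9))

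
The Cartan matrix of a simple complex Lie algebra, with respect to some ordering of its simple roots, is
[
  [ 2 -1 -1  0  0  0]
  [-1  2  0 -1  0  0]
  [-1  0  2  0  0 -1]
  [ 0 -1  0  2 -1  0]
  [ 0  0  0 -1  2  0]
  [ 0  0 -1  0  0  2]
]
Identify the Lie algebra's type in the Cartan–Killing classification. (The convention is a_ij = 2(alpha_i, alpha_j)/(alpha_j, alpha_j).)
A_6

The matrix has rank 6 with 2's on the diagonal. Reading the off-diagonal entries as Dynkin edges (a single edge where a_ij = a_ji = -1; a double or triple edge where a_ij * a_ji = 2 or 3), the diagram is a chain of 6 nodes with single edges (A_6). One simple-root ordering that puts it in standard form is (alpha_5, alpha_4, alpha_2, alpha_1, alpha_3, alpha_6). So the algebra is type A_6, i.e. sl(7).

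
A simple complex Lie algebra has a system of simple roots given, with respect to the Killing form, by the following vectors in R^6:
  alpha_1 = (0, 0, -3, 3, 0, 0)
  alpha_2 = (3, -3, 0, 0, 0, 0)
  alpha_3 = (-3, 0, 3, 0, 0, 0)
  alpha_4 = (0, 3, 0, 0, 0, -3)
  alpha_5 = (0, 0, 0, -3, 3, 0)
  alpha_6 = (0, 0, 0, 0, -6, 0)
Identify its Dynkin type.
C6

Compute the Cartan integers a_ij = 2(alpha_i, alpha_j)/(alpha_j, alpha_j); the resulting 6x6 Cartan matrix is
[[2, 0, -1, 0, -1, 0], [0, 2, -1, -1, 0, 0], [-1, -1, 2, 0, 0, 0], [0, -1, 0, 2, 0, 0], [-1, 0, 0, 0, 2, -1], [0, 0, 0, 0, -2, 2]].
The roots have two lengths (squared-length ratio 2:1); the short ones are alpha_{1,2,3,4,5}. The associated Dynkin diagram is a chain of 6 nodes with a double edge at one end; the terminal node there is the unique long simple root (C_6), so the type is C_6 (the algebra sp(12)).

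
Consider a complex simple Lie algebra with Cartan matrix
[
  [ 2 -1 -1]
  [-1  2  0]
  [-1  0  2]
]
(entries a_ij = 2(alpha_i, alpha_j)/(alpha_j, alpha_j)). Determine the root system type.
A_3

The matrix has rank 3 with 2's on the diagonal. Reading the off-diagonal entries as Dynkin edges (a single edge where a_ij = a_ji = -1; a double or triple edge where a_ij * a_ji = 2 or 3), the diagram is a chain of 3 nodes with single edges (A_3). One simple-root ordering that puts it in standard form is (alpha_3, alpha_1, alpha_2). So the algebra is type A_3, i.e. sl(4).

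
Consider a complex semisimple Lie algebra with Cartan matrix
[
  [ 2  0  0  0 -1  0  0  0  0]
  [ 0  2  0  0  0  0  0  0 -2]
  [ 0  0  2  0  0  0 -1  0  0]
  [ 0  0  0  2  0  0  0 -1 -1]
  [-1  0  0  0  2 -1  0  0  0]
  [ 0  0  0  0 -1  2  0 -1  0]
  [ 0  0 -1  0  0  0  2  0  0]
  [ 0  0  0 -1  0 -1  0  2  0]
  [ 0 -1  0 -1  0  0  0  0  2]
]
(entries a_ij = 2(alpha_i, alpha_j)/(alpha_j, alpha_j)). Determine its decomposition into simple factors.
The diagram associated to this matrix has two connected components: the simple roots {alpha_3, alpha_7} form a chain of 2 nodes with single edges (A_2), and {alpha_1, alpha_2, alpha_4, alpha_5, alpha_6, alpha_8, alpha_9} form a chain of 7 nodes with a double edge at one end; the terminal node there is the unique long simple root (C_7). A semisimple Lie algebra decomposes uniquely as the direct sum of simple ideals, one per connected component of its Dynkin diagram, so g ≅ A_2 ⊕ C_7 (dimension 8 + 105 = 113).

A2 + C7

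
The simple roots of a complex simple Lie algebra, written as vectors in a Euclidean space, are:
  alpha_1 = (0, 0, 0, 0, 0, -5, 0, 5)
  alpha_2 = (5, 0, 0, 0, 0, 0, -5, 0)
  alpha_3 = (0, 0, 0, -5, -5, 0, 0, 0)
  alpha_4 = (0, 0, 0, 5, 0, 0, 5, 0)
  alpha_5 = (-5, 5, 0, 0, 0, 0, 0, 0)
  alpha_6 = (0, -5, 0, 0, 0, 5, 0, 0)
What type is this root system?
type A_6

Compute the Cartan integers a_ij = 2(alpha_i, alpha_j)/(alpha_j, alpha_j); the resulting 6x6 Cartan matrix is
[[2, 0, 0, 0, 0, -1], [0, 2, 0, -1, -1, 0], [0, 0, 2, -1, 0, 0], [0, -1, -1, 2, 0, 0], [0, -1, 0, 0, 2, -1], [-1, 0, 0, 0, -1, 2]].
All simple roots have the same length, so the diagram is simply laced. The associated Dynkin diagram is a chain of 6 nodes with single edges (A_6), so the type is A_6 (the algebra sl(7)).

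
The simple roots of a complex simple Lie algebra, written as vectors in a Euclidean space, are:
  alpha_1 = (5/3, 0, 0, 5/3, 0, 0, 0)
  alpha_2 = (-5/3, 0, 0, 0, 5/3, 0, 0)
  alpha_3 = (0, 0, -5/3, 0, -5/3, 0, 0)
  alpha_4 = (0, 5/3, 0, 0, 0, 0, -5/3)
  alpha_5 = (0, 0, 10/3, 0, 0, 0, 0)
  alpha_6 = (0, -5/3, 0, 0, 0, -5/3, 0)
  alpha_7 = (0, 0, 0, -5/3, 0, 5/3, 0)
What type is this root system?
Compute the Cartan integers a_ij = 2(alpha_i, alpha_j)/(alpha_j, alpha_j); the resulting 7x7 Cartan matrix is
[[2, -1, 0, 0, 0, 0, -1], [-1, 2, -1, 0, 0, 0, 0], [0, -1, 2, 0, -1, 0, 0], [0, 0, 0, 2, 0, -1, 0], [0, 0, -2, 0, 2, 0, 0], [0, 0, 0, -1, 0, 2, -1], [-1, 0, 0, 0, 0, -1, 2]].
The roots have two lengths (squared-length ratio 2:1); the short ones are alpha_{1,2,3,4,6,7}. The associated Dynkin diagram is a chain of 7 nodes with a double edge at one end; the terminal node there is the unique long simple root (C_7), so the type is C_7 (the algebra sp(14)).

C_7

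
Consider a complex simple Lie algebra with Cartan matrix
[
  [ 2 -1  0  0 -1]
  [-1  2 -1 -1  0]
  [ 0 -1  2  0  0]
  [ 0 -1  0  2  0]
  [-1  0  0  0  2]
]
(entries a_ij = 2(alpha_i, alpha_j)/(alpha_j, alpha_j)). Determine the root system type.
D_5

The matrix has rank 5 with 2's on the diagonal. Reading the off-diagonal entries as Dynkin edges (a single edge where a_ij = a_ji = -1; a double or triple edge where a_ij * a_ji = 2 or 3), the diagram is a chain of 3 nodes with a fork of two nodes at one end (D_5). One simple-root ordering that puts it in standard form is (alpha_5, alpha_1, alpha_2, alpha_3, alpha_4). So the algebra is type D_5, i.e. so(10).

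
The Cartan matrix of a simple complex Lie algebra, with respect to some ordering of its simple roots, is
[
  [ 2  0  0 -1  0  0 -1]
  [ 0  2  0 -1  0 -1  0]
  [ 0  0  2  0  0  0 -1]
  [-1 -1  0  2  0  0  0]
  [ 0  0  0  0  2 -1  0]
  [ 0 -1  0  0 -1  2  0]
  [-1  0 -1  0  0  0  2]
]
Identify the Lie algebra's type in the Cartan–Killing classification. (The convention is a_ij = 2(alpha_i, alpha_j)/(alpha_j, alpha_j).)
type A_7

The matrix has rank 7 with 2's on the diagonal. Reading the off-diagonal entries as Dynkin edges (a single edge where a_ij = a_ji = -1; a double or triple edge where a_ij * a_ji = 2 or 3), the diagram is a chain of 7 nodes with single edges (A_7). One simple-root ordering that puts it in standard form is (alpha_3, alpha_7, alpha_1, alpha_4, alpha_2, alpha_6, alpha_5). So the algebra is type A_7, i.e. sl(8).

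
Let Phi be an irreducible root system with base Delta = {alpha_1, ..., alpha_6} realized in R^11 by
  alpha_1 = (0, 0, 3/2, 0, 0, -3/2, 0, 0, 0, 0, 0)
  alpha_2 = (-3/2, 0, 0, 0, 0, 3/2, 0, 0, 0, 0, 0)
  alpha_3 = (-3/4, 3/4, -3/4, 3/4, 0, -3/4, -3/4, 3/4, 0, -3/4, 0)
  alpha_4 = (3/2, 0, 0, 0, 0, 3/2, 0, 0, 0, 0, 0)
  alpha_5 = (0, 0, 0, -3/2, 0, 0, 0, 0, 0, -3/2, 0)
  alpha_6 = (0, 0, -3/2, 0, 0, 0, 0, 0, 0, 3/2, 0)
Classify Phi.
Compute the Cartan integers a_ij = 2(alpha_i, alpha_j)/(alpha_j, alpha_j); the resulting 6x6 Cartan matrix is
[[2, -1, 0, -1, 0, -1], [-1, 2, 0, 0, 0, 0], [0, 0, 2, -1, 0, 0], [-1, 0, -1, 2, 0, 0], [0, 0, 0, 0, 2, -1], [-1, 0, 0, 0, -1, 2]].
All simple roots have the same length, so the diagram is simply laced. The associated Dynkin diagram is a chain of 5 nodes with one extra node attached to the third node from one end (E_6), so the type is E_6.

E_6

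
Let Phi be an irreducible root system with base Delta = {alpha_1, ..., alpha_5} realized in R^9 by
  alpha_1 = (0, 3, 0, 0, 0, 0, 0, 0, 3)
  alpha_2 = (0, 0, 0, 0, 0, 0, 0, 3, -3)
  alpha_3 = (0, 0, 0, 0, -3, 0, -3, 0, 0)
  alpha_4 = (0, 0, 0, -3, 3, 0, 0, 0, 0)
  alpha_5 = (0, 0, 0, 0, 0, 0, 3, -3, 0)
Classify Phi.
Compute the Cartan integers a_ij = 2(alpha_i, alpha_j)/(alpha_j, alpha_j); the resulting 5x5 Cartan matrix is
[[2, -1, 0, 0, 0], [-1, 2, 0, 0, -1], [0, 0, 2, -1, -1], [0, 0, -1, 2, 0], [0, -1, -1, 0, 2]].
All simple roots have the same length, so the diagram is simply laced. The associated Dynkin diagram is a chain of 5 nodes with single edges (A_5), so the type is A_5 (the algebra sl(6)).

A_5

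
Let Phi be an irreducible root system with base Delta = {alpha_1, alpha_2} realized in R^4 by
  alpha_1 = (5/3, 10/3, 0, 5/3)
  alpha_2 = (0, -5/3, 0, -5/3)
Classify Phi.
type G_2

Compute the Cartan integers a_ij = 2(alpha_i, alpha_j)/(alpha_j, alpha_j); the resulting 2x2 Cartan matrix is
[[2, -3], [-1, 2]].
The roots have two lengths (squared-length ratio 3:1); the short ones are alpha_{2}. The associated Dynkin diagram is two nodes joined by a triple edge (G_2), so the type is G_2.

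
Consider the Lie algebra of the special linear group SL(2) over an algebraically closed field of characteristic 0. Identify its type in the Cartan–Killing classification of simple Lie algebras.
A_1

This is sl(2), which has dimension 2^2 - 1 = 3 and rank 2 - 1 = 1 (a Cartan subalgebra is the diagonal traceless matrices). In the classification of classical Lie algebras, the special linear algebra sl(n+1) has type A_n; here n = 1, so the Dynkin diagram is a chain of 1 nodes with single edges (A_1). Hence the type is A_1.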